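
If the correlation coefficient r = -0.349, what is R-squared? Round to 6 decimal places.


R^2 = r^2 = (-0.349)^2 = 0.121801

0.121801


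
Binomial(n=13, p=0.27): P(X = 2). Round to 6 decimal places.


P = C(n,k) * p^k * (1-p)^(n-k)
C(13,2) = 78
p^k = 0.27^2 = 0.0729
(1-p)^(n-k) = 0.73^11 ≈ 0.03137267
P = 78 * 0.0729 * 0.03137267 ≈ 0.178391

0.178391


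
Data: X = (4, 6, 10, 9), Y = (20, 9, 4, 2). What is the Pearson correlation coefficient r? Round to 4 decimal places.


r = sum((xi-xbar)(yi-ybar)) / sqrt(sum((xi-xbar)^2) * sum((yi-ybar)^2))
n = 4, xbar = 29/4 = 7.25, ybar = 35/4 = 8.75
Sxy = sum((xi-xbar)(yi-ybar)) = -61.75
Sxx = sum((xi-xbar)^2) = 22.75
Syy = sum((yi-ybar)^2) = 194.75
sqrt(Sxx*Syy) ≈ 66.562471
r = Sxy / sqrt(Sxx*Syy) = -61.75 / 66.562471 ≈ -0.927700

-0.9277


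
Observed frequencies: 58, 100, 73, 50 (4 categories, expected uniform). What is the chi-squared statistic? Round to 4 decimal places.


chi2 = sum((O-E)^2/E), E = total/4
total = 281, E = 281/4 = 70.25
(58 - 70.25)^2 / 70.25 = 150.0625 / 70.25 = 2401/1124 ≈ 2.136121
(100 - 70.25)^2 / 70.25 = 885.0625 / 70.25 = 14161/1124 ≈ 12.598754
(73 - 70.25)^2 / 70.25 = 7.5625 / 70.25 = 121/1124 ≈ 0.107651
(50 - 70.25)^2 / 70.25 = 410.0625 / 70.25 = 6561/1124 ≈ 5.837189
chi2 = 5811/281 ≈ 20.679715

20.6797


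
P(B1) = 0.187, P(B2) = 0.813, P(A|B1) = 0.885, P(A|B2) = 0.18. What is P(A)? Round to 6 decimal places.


P(A) = P(A|B1)*P(B1) + P(A|B2)*P(B2)
P(A|B1)*P(B1) = 0.885 * 0.187 = 0.165495
P(A|B2)*P(B2) = 0.18 * 0.813 = 0.14634
P(A) = 0.165495 + 0.14634 = 0.311835

0.311835


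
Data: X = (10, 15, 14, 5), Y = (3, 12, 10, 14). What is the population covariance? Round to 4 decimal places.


Cov = (1/n)*sum((xi-xbar)(yi-ybar))
n = 4, xbar = 44/4 = 11, ybar = 39/4 = 9.75
sum((xi-xbar)(yi-ybar)) = -9
Cov = -9 / 4 = -2.25

-2.2500


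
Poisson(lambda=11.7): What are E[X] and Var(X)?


E[X] = Var(X) = lambda = 11.7

11.7, 11.7


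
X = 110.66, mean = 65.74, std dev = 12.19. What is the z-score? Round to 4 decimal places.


z = (X - mu) / sigma
X - mu = 110.66 - 65.74 = 44.92
z = 44.92 / 12.19 = 4492/1219 ≈ 3.684988

3.6850


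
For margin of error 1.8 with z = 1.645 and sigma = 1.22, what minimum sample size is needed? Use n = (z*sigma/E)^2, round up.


z*sigma/E = 1.645 * 1.22 / 1.8 ≈ 1.114944
(z*sigma/E)^2 ≈ 1.243101
round up: n = 2

2


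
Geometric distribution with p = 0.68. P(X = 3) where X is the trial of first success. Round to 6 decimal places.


P = (1-p)^(k-1) * p
(1-p)^(k-1) = 0.32^2 = 0.1024
P = 0.1024 * 0.68 = 0.069632

0.069632


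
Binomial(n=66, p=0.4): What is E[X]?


E[X] = n*p = 66 * 0.4 = 26.4

26.4


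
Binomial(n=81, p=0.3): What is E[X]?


E[X] = n*p = 81 * 0.3 = 24.3

24.3


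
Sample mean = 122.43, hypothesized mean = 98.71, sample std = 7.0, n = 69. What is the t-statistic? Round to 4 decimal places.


t = (xbar - mu0) / (s/sqrt(n))
xbar - mu0 = 122.43 - 98.71 = 23.72
sqrt(69) ≈ 8.30662386
s/sqrt(n) = 7.0 / 8.30662386 ≈ 0.84270097
t = 23.72 / 0.84270097 ≈ 28.147588

28.1476


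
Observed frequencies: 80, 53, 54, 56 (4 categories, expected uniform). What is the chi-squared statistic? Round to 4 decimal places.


chi2 = sum((O-E)^2/E), E = total/4
total = 243, E = 243/4 = 60.75
(80 - 60.75)^2 / 60.75 = 370.5625 / 60.75 = 5929/972 ≈ 6.099794
(53 - 60.75)^2 / 60.75 = 60.0625 / 60.75 = 961/972 ≈ 0.988683
(54 - 60.75)^2 / 60.75 = 45.5625 / 60.75 = 0.75
(56 - 60.75)^2 / 60.75 = 22.5625 / 60.75 = 361/972 ≈ 0.371399
chi2 = 665/81 ≈ 8.209877

8.2099


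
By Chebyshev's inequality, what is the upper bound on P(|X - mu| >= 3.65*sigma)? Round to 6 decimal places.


P <= 1/k^2
k^2 = 3.65^2 = 13.3225
1/k^2 = 1 / 13.3225 = 400/5329 ≈ 0.07506099

0.075061


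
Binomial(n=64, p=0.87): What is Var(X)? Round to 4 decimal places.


Var = n*p*(1-p) = 64 * 0.87 * 0.13 = 7.2384

7.2384


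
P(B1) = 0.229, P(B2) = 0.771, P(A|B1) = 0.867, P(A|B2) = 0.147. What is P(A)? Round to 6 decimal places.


P(A) = P(A|B1)*P(B1) + P(A|B2)*P(B2)
P(A|B1)*P(B1) = 0.867 * 0.229 = 0.198543
P(A|B2)*P(B2) = 0.147 * 0.771 = 0.113337
P(A) = 0.198543 + 0.113337 = 0.31188

0.311880


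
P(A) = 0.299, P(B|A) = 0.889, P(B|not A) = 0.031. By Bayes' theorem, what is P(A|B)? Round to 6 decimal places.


P(A|B) = P(B|A)*P(A) / P(B), P(B) = P(B|A)*P(A) + P(B|not A)*P(not A)
P(B|A)*P(A) = 0.889 * 0.299 = 0.265811
P(B|not A)*P(not A) = 0.031 * 0.701 = 0.021731
P(B) = 0.265811 + 0.021731 = 0.287542
P(A|B) = 0.265811 / 0.287542 ≈ 0.92442495

0.924425


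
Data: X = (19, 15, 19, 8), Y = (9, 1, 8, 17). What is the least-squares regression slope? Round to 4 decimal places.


b = sum((xi-xbar)(yi-ybar)) / sum((xi-xbar)^2)
n = 4, xbar = 61/4 = 15.25, ybar = 35/4 = 8.75
Sxy = sum((xi-xbar)(yi-ybar)) = -59.75
Sxx = sum((xi-xbar)^2) = 80.75
b = Sxy / Sxx = -239/323 ≈ -0.739938

-0.7399


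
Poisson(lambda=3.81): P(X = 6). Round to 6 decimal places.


P = e^(-lam) * lam^k / k!
e^(-3.81) ≈ 0.02214818
lam^k = 3.81^6 ≈ 3058.791355
k! = 6! = 720
P = 0.02214818 * 3058.791355 / 720 ≈ 0.094093

0.094093


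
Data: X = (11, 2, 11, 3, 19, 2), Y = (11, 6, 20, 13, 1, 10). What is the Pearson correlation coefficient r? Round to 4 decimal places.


r = sum((xi-xbar)(yi-ybar)) / sqrt(sum((xi-xbar)^2) * sum((yi-ybar)^2))
n = 6, xbar = 48/6 = 8, ybar = 61/6 ≈ 10.166667
Sxy = sum((xi-xbar)(yi-ybar)) = -57
Sxx = sum((xi-xbar)^2) = 236
Syy = sum((yi-ybar)^2) = 1241/6 ≈ 206.833333
sqrt(Sxx*Syy) ≈ 220.935888
r = Sxy / sqrt(Sxx*Syy) = -57 / 220.935888 ≈ -0.257993

-0.2580


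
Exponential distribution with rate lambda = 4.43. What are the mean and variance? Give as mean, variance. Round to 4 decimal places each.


mean = 1/lam, var = 1/lam^2
mean = 1 / 4.43 = 100/443 ≈ 0.225734
lam^2 = 4.43^2 = 19.6249
var = 1 / 19.6249 ≈ 0.050956

0.2257, 0.0510


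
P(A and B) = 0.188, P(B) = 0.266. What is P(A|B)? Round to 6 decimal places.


P(A|B) = P(A and B) / P(B) = 0.188 / 0.266 = 94/133 ≈ 0.70676692

0.706767


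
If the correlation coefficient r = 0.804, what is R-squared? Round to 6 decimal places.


R^2 = r^2 = (0.804)^2 = 0.646416

0.646416


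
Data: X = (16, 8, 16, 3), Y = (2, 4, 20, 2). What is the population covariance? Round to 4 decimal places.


Cov = (1/n)*sum((xi-xbar)(yi-ybar))
n = 4, xbar = 43/4 = 10.75, ybar = 28/4 = 7
sum((xi-xbar)(yi-ybar)) = 89
Cov = 89 / 4 = 22.25

22.2500


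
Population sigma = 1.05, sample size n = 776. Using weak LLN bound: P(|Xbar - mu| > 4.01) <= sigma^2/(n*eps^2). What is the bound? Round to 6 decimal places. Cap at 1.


bound = min(1, sigma^2/(n*eps^2))
sigma^2 = 1.05^2 = 1.1025
n*eps^2 = 776 * 4.01^2 = 776 * 16.0801 = 12478.1576
sigma^2/(n*eps^2) = 1.1025 / 12478.1576 ≈ 0.00008835

0.000088


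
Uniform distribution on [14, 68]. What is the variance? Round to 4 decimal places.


Var = (b-a)^2 / 12
(b-a)^2 = (68 - 14)^2 = 2916
Var = 2916/12 = 243

243.0000


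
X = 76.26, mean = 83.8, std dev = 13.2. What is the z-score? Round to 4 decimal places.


z = (X - mu) / sigma
X - mu = 76.26 - 83.8 = -7.54
z = -7.54 / 13.2 = -377/660 ≈ -0.571212

-0.5712


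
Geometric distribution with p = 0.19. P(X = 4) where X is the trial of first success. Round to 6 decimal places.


P = (1-p)^(k-1) * p
(1-p)^(k-1) = 0.81^3 = 0.531441
P = 0.531441 * 0.19 ≈ 0.1009738

0.100974


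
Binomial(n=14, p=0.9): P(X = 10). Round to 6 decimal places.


P = C(n,k) * p^k * (1-p)^(n-k)
C(14,10) = 1001
p^k = 0.9^10 ≈ 0.3486784
(1-p)^(n-k) = 0.1^4 = 0.0001
P = 1001 * 0.3486784 * 0.0001 ≈ 0.034903

0.034903


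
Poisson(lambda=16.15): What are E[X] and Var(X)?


E[X] = Var(X) = lambda = 16.15

16.15, 16.15


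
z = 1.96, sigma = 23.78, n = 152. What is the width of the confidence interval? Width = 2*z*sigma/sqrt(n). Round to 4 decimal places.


width = 2*z*sigma/sqrt(n)
2*z*sigma = 2 * 1.96 * 23.78 = 93.2176
sqrt(152) ≈ 12.328828
width = 93.2176 / 12.328828 ≈ 7.560946

7.5609


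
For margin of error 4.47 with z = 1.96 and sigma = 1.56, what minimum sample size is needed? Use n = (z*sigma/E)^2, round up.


z*sigma/E = 1.96 * 1.56 / 4.47 = 2548/3725 ≈ 0.684027
(z*sigma/E)^2 ≈ 0.467893
round up: n = 1

1


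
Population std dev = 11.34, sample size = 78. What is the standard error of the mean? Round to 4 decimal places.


SE = sigma / sqrt(n)
sqrt(78) ≈ 8.831761
SE = 11.34 / 8.831761 ≈ 1.284002

1.2840


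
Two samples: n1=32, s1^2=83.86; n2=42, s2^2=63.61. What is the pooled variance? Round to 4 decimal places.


sp^2 = ((n1-1)*s1^2 + (n2-1)*s2^2)/(n1+n2-2)
(n1-1)*s1^2 = 31 * 83.86 = 2599.66
(n2-1)*s2^2 = 41 * 63.61 = 2608.01
numerator = 2599.66 + 2608.01 = 5207.67
n1+n2-2 = 72
sp^2 = 5207.67 / 72 = 72.32875

72.3288


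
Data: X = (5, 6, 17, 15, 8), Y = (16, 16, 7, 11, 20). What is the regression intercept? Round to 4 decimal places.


a = ybar - b*xbar, where b = sum((xi-xbar)(yi-ybar)) / sum((xi-xbar)^2)
n = 5, xbar = 51/5 = 10.2, ybar = 70/5 = 14
Sxy = sum((xi-xbar)(yi-ybar)) = -94
Sxx = sum((xi-xbar)^2) = 118.8
b = Sxy / Sxx = -235/297 ≈ -0.791246
a = 14 - (-0.791246) * 10.2 = 2185/99 ≈ 22.070707

22.0707


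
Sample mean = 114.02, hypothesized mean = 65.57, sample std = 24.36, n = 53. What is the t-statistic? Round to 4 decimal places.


t = (xbar - mu0) / (s/sqrt(n))
xbar - mu0 = 114.02 - 65.57 = 48.45
sqrt(53) ≈ 7.28010989
s/sqrt(n) = 24.36 / 7.28010989 ≈ 3.34610334
t = 48.45 / 3.34610334 ≈ 14.479529

14.4795


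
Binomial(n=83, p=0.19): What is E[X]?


E[X] = n*p = 83 * 0.19 = 15.77

15.77


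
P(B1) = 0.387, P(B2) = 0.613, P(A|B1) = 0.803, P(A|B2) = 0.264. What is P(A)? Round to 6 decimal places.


P(A) = P(A|B1)*P(B1) + P(A|B2)*P(B2)
P(A|B1)*P(B1) = 0.803 * 0.387 = 0.310761
P(A|B2)*P(B2) = 0.264 * 0.613 = 0.161832
P(A) = 0.310761 + 0.161832 = 0.472593

0.472593


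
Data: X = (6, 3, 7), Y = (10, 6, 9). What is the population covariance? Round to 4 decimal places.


Cov = (1/n)*sum((xi-xbar)(yi-ybar))
n = 3, xbar = 16/3 ≈ 5.333333, ybar = 25/3 ≈ 8.333333
sum((xi-xbar)(yi-ybar)) = 23/3 ≈ 7.666667
Cov = 7.666667 / 3 = 23/9 ≈ 2.555556

2.5556


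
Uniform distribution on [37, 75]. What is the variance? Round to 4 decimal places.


Var = (b-a)^2 / 12
(b-a)^2 = (75 - 37)^2 = 1444
Var = 1444/12 ≈ 120.333333

120.3333


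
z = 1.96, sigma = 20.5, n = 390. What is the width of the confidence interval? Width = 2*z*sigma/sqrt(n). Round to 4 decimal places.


width = 2*z*sigma/sqrt(n)
2*z*sigma = 2 * 1.96 * 20.5 = 80.36
sqrt(390) ≈ 19.748418
width = 80.36 / 19.748418 ≈ 4.069187

4.0692


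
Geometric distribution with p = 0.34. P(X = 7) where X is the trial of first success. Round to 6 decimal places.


P = (1-p)^(k-1) * p
(1-p)^(k-1) = 0.66^6 ≈ 0.08265395
P = 0.08265395 * 0.34 ≈ 0.02810234

0.028102


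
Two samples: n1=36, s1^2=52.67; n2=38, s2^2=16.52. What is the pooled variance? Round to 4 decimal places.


sp^2 = ((n1-1)*s1^2 + (n2-1)*s2^2)/(n1+n2-2)
(n1-1)*s1^2 = 35 * 52.67 = 1843.45
(n2-1)*s2^2 = 37 * 16.52 = 611.24
numerator = 1843.45 + 611.24 = 2454.69
n1+n2-2 = 72
sp^2 = 2454.69 / 72 = 81823/2400 ≈ 34.092917

34.0929


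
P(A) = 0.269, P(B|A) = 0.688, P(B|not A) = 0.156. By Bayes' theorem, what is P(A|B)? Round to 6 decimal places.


P(A|B) = P(B|A)*P(A) / P(B), P(B) = P(B|A)*P(A) + P(B|not A)*P(not A)
P(B|A)*P(A) = 0.688 * 0.269 = 0.185072
P(B|not A)*P(not A) = 0.156 * 0.731 = 0.114036
P(B) = 0.185072 + 0.114036 = 0.299108
P(A|B) = 0.185072 / 0.299108 = 1076/1739 ≈ 0.61874641

0.618746


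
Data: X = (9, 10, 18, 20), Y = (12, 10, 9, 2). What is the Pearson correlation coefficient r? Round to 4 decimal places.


r = sum((xi-xbar)(yi-ybar)) / sqrt(sum((xi-xbar)^2) * sum((yi-ybar)^2))
n = 4, xbar = 57/4 = 14.25, ybar = 33/4 = 8.25
Sxy = sum((xi-xbar)(yi-ybar)) = -60.25
Sxx = sum((xi-xbar)^2) = 92.75
Syy = sum((yi-ybar)^2) = 56.75
sqrt(Sxx*Syy) ≈ 72.550414
r = Sxy / sqrt(Sxx*Syy) = -60.25 / 72.550414 ≈ -0.830457

-0.8305


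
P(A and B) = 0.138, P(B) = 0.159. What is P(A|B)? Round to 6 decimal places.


P(A|B) = P(A and B) / P(B) = 0.138 / 0.159 = 46/53 ≈ 0.86792453

0.867925


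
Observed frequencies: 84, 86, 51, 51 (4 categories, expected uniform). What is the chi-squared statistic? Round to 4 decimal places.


chi2 = sum((O-E)^2/E), E = total/4
total = 272, E = 272/4 = 68
(84 - 68)^2 / 68 = 256 / 68 = 64/17 ≈ 3.764706
(86 - 68)^2 / 68 = 324 / 68 = 81/17 ≈ 4.764706
(51 - 68)^2 / 68 = 289 / 68 = 4.25
(51 - 68)^2 / 68 = 289 / 68 = 4.25
chi2 = 579/34 ≈ 17.029412

17.0294


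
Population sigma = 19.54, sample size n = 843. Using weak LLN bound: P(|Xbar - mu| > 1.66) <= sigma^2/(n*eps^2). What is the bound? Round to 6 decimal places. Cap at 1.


bound = min(1, sigma^2/(n*eps^2))
sigma^2 = 19.54^2 = 381.8116
n*eps^2 = 843 * 1.66^2 = 843 * 2.7556 = 2322.9708
sigma^2/(n*eps^2) = 381.8116 / 2322.9708 ≈ 0.16436350

0.164363


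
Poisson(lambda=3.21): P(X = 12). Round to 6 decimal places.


P = e^(-lam) * lam^k / k!
e^(-3.21) ≈ 0.04035661
lam^k = 3.21^12 ≈ 1196906.950229
k! = 12! = 479001600
P = 0.04035661 * 1196906.950229 / 479001600 ≈ 0.000101

0.000101


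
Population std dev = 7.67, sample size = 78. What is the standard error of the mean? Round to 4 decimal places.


SE = sigma / sqrt(n)
sqrt(78) ≈ 8.831761
SE = 7.67 / 8.831761 ≈ 0.868456

0.8685


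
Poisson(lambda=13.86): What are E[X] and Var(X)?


E[X] = Var(X) = lambda = 13.86

13.86, 13.86


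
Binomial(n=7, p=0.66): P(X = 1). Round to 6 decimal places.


P = C(n,k) * p^k * (1-p)^(n-k)
C(7,1) = 7
p^k = 0.66^1 = 0.66
(1-p)^(n-k) = 0.34^6 ≈ 0.001544804
P = 7 * 0.66 * 0.001544804 ≈ 0.007137

0.007137


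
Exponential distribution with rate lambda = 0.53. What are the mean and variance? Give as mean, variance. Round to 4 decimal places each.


mean = 1/lam, var = 1/lam^2
mean = 1 / 0.53 = 100/53 ≈ 1.886792
lam^2 = 0.53^2 = 0.2809
var = 1 / 0.2809 = 10000/2809 ≈ 3.559986

1.8868, 3.5600


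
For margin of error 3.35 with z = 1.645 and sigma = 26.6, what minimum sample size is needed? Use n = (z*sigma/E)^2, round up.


z*sigma/E = 1.645 * 26.6 / 3.35 = 43757/3350 ≈ 13.061791
(z*sigma/E)^2 ≈ 170.610385
round up: n = 171

171


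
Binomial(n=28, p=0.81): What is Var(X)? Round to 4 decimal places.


Var = n*p*(1-p) = 28 * 0.81 * 0.19 = 4.3092

4.3092


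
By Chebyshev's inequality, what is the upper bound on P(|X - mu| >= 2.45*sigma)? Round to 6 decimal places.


P <= 1/k^2
k^2 = 2.45^2 = 6.0025
1/k^2 = 1 / 6.0025 = 400/2401 ≈ 0.16659725

0.166597


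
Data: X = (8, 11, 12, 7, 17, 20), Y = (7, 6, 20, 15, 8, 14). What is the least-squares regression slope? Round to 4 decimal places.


b = sum((xi-xbar)(yi-ybar)) / sum((xi-xbar)^2)
n = 6, xbar = 75/6 = 12.5, ybar = 70/6 = 35/3 ≈ 11.666667
Sxy = sum((xi-xbar)(yi-ybar)) = 8
Sxx = sum((xi-xbar)^2) = 129.5
b = Sxy / Sxx = 16/259 ≈ 0.061776

0.0618


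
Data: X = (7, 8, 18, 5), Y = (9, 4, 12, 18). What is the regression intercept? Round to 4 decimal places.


a = ybar - b*xbar, where b = sum((xi-xbar)(yi-ybar)) / sum((xi-xbar)^2)
n = 4, xbar = 38/4 = 9.5, ybar = 43/4 = 10.75
Sxy = sum((xi-xbar)(yi-ybar)) = -7.5
Sxx = sum((xi-xbar)^2) = 101
b = Sxy / Sxx = -15/202 ≈ -0.074257
a = 10.75 - (-0.074257) * 9.5 = 1157/101 ≈ 11.455446

11.4554


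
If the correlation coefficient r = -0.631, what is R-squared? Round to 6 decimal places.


R^2 = r^2 = (-0.631)^2 = 0.398161

0.398161


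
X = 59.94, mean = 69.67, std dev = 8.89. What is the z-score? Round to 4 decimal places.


z = (X - mu) / sigma
X - mu = 59.94 - 69.67 = -9.73
z = -9.73 / 8.89 = -139/127 ≈ -1.094488

-1.0945


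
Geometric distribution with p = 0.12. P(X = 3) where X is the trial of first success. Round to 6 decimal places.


P = (1-p)^(k-1) * p
(1-p)^(k-1) = 0.88^2 = 0.7744
P = 0.7744 * 0.12 = 0.092928

0.092928


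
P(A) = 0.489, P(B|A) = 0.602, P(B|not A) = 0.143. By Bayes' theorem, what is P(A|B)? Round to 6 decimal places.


P(A|B) = P(B|A)*P(A) / P(B), P(B) = P(B|A)*P(A) + P(B|not A)*P(not A)
P(B|A)*P(A) = 0.602 * 0.489 = 0.294378
P(B|not A)*P(not A) = 0.143 * 0.511 = 0.073073
P(B) = 0.294378 + 0.073073 = 0.367451
P(A|B) = 0.294378 / 0.367451 ≈ 0.80113539

0.801135


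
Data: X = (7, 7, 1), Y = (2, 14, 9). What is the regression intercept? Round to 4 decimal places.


a = ybar - b*xbar, where b = sum((xi-xbar)(yi-ybar)) / sum((xi-xbar)^2)
n = 3, xbar = 15/3 = 5, ybar = 25/3 ≈ 8.333333
Sxy = sum((xi-xbar)(yi-ybar)) = -4
Sxx = sum((xi-xbar)^2) = 24
b = Sxy / Sxx = -1/6 ≈ -0.166667
a = 8.333333 - (-0.166667) * 5 = 55/6 ≈ 9.166667

9.1667


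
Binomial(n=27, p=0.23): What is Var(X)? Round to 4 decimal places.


Var = n*p*(1-p) = 27 * 0.23 * 0.77 = 4.7817

4.7817


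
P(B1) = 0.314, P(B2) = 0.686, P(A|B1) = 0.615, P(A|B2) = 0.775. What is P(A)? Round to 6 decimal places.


P(A) = P(A|B1)*P(B1) + P(A|B2)*P(B2)
P(A|B1)*P(B1) = 0.615 * 0.314 = 0.19311
P(A|B2)*P(B2) = 0.775 * 0.686 = 0.53165
P(A) = 0.19311 + 0.53165 = 0.72476

0.724760


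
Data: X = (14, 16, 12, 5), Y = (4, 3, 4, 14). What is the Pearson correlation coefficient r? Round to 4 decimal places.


r = sum((xi-xbar)(yi-ybar)) / sqrt(sum((xi-xbar)^2) * sum((yi-ybar)^2))
n = 4, xbar = 47/4 = 11.75, ybar = 25/4 = 6.25
Sxy = sum((xi-xbar)(yi-ybar)) = -71.75
Sxx = sum((xi-xbar)^2) = 68.75
Syy = sum((yi-ybar)^2) = 80.75
sqrt(Sxx*Syy) ≈ 74.508808
r = Sxy / sqrt(Sxx*Syy) = -71.75 / 74.508808 ≈ -0.962973

-0.9630


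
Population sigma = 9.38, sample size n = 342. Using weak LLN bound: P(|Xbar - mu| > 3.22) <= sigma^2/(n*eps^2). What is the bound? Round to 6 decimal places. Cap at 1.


bound = min(1, sigma^2/(n*eps^2))
sigma^2 = 9.38^2 = 87.9844
n*eps^2 = 342 * 3.22^2 = 342 * 10.3684 = 3545.9928
sigma^2/(n*eps^2) = 87.9844 / 3545.9928 ≈ 0.02481235

0.024812


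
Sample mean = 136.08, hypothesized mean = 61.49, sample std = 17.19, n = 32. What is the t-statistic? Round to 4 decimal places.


t = (xbar - mu0) / (s/sqrt(n))
xbar - mu0 = 136.08 - 61.49 = 74.59
sqrt(32) ≈ 5.65685425
s/sqrt(n) = 17.19 / 5.65685425 ≈ 3.03879139
t = 74.59 / 3.03879139 ≈ 24.545943

24.5459


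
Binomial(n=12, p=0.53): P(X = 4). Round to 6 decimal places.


P = C(n,k) * p^k * (1-p)^(n-k)
C(12,4) = 495
p^k = 0.53^4 = 0.07890481
(1-p)^(n-k) = 0.47^8 ≈ 0.002381129
P = 495 * 0.07890481 * 0.002381129 ≈ 0.093002

0.093002


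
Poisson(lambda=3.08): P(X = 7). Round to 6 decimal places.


P = e^(-lam) * lam^k / k!
e^(-3.08) ≈ 0.04595926
lam^k = 3.08^7 ≈ 2629.390052
k! = 7! = 5040
P = 0.04595926 * 2629.390052 / 5040 ≈ 0.023977

0.023977


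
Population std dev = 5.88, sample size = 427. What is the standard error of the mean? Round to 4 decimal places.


SE = sigma / sqrt(n)
sqrt(427) ≈ 20.663978
SE = 5.88 / 20.663978 ≈ 0.284553

0.2846


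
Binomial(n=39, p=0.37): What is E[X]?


E[X] = n*p = 39 * 0.37 = 14.43

14.43


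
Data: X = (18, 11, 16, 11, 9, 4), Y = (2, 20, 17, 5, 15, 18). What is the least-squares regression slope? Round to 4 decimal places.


b = sum((xi-xbar)(yi-ybar)) / sum((xi-xbar)^2)
n = 6, xbar = 69/6 = 11.5, ybar = 77/6 ≈ 12.833333
Sxy = sum((xi-xbar)(yi-ybar)) = -95.5
Sxx = sum((xi-xbar)^2) = 125.5
b = Sxy / Sxx = -191/251 ≈ -0.760956

-0.7610


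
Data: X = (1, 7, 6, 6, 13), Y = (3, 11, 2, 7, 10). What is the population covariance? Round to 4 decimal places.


Cov = (1/n)*sum((xi-xbar)(yi-ybar))
n = 5, xbar = 33/5 = 6.6, ybar = 33/5 = 6.6
sum((xi-xbar)(yi-ybar)) = 46.2
Cov = 46.2 / 5 = 9.24

9.2400


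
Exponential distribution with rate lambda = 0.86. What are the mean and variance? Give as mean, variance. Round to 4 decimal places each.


mean = 1/lam, var = 1/lam^2
mean = 1 / 0.86 = 50/43 ≈ 1.162791
lam^2 = 0.86^2 = 0.7396
var = 1 / 0.7396 = 2500/1849 ≈ 1.352082

1.1628, 1.3521


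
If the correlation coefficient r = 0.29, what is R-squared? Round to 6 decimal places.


R^2 = r^2 = (0.29)^2 = 0.0841

0.084100


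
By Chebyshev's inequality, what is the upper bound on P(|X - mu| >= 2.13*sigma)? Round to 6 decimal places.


P <= 1/k^2
k^2 = 2.13^2 = 4.5369
1/k^2 = 1 / 4.5369 ≈ 0.22041482

0.220415


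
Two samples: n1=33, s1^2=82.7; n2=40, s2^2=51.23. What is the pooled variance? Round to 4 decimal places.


sp^2 = ((n1-1)*s1^2 + (n2-1)*s2^2)/(n1+n2-2)
(n1-1)*s1^2 = 32 * 82.7 = 2646.4
(n2-1)*s2^2 = 39 * 51.23 = 1997.97
numerator = 2646.4 + 1997.97 = 4644.37
n1+n2-2 = 71
sp^2 = 4644.37 / 71 = 464437/7100 ≈ 65.413662

65.4137


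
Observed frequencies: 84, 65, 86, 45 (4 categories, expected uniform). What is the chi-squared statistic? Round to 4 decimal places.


chi2 = sum((O-E)^2/E), E = total/4
total = 280, E = 280/4 = 70
(84 - 70)^2 / 70 = 196 / 70 = 2.8
(65 - 70)^2 / 70 = 25 / 70 = 5/14 ≈ 0.357143
(86 - 70)^2 / 70 = 256 / 70 = 128/35 ≈ 3.657143
(45 - 70)^2 / 70 = 625 / 70 = 125/14 ≈ 8.928571
chi2 = 551/35 ≈ 15.742857

15.7429


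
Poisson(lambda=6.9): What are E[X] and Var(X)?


E[X] = Var(X) = lambda = 6.9

6.9, 6.9


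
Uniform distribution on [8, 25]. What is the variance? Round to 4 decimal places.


Var = (b-a)^2 / 12
(b-a)^2 = (25 - 8)^2 = 289
Var = 289/12 ≈ 24.083333

24.0833


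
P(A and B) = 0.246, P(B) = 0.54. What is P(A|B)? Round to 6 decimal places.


P(A|B) = P(A and B) / P(B) = 0.246 / 0.54 = 41/90 ≈ 0.45555556

0.455556


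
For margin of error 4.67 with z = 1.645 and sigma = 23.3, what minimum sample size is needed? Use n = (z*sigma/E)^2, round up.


z*sigma/E = 1.645 * 23.3 / 4.67 = 76657/9340 ≈ 8.207388
(z*sigma/E)^2 ≈ 67.361211
round up: n = 68

68


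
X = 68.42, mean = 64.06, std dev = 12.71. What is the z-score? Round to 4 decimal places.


z = (X - mu) / sigma
X - mu = 68.42 - 64.06 = 4.36
z = 4.36 / 12.71 = 436/1271 ≈ 0.343037

0.3430


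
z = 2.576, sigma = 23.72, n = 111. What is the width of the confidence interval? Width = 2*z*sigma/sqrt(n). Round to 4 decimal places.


width = 2*z*sigma/sqrt(n)
2*z*sigma = 2 * 2.576 * 23.72 = 122.20544
sqrt(111) ≈ 10.535654
width = 122.20544 / 10.535654 ≈ 11.599227

11.5992


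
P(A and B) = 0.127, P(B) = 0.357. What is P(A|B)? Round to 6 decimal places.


P(A|B) = P(A and B) / P(B) = 0.127 / 0.357 = 127/357 ≈ 0.35574230

0.355742


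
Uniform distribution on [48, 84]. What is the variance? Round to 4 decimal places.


Var = (b-a)^2 / 12
(b-a)^2 = (84 - 48)^2 = 1296
Var = 1296/12 = 108

108.0000


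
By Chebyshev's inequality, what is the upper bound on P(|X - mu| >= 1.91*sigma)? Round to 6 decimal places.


P <= 1/k^2
k^2 = 1.91^2 = 3.6481
1/k^2 = 1 / 3.6481 ≈ 0.27411529

0.274115


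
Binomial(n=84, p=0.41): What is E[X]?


E[X] = n*p = 84 * 0.41 = 34.44

34.44


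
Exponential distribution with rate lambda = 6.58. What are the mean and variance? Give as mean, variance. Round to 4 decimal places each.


mean = 1/lam, var = 1/lam^2
mean = 1 / 6.58 = 50/329 ≈ 0.151976
lam^2 = 6.58^2 = 43.2964
var = 1 / 43.2964 ≈ 0.023097

0.1520, 0.0231


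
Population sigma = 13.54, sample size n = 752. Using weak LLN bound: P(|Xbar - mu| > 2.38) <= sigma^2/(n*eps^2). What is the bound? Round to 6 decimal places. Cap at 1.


bound = min(1, sigma^2/(n*eps^2))
sigma^2 = 13.54^2 = 183.3316
n*eps^2 = 752 * 2.38^2 = 752 * 5.6644 = 4259.6288
sigma^2/(n*eps^2) = 183.3316 / 4259.6288 ≈ 0.04303934

0.043039


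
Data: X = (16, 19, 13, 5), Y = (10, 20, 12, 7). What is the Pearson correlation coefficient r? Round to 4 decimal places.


r = sum((xi-xbar)(yi-ybar)) / sqrt(sum((xi-xbar)^2) * sum((yi-ybar)^2))
n = 4, xbar = 53/4 = 13.25, ybar = 49/4 = 12.25
Sxy = sum((xi-xbar)(yi-ybar)) = 81.75
Sxx = sum((xi-xbar)^2) = 108.75
Syy = sum((yi-ybar)^2) = 92.75
sqrt(Sxx*Syy) ≈ 100.431880
r = Sxy / sqrt(Sxx*Syy) = 81.75 / 100.431880 ≈ 0.813985

0.8140


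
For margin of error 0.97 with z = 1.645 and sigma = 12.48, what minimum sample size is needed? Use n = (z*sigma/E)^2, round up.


z*sigma/E = 1.645 * 12.48 / 0.97 = 51324/2425 ≈ 21.164536
(z*sigma/E)^2 ≈ 447.937588
round up: n = 448

448


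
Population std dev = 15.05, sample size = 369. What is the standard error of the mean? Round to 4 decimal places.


SE = sigma / sqrt(n)
sqrt(369) ≈ 19.209373
SE = 15.05 / 19.209373 ≈ 0.783472

0.7835


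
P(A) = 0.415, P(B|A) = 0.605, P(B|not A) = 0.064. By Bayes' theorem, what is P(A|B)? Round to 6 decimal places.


P(A|B) = P(B|A)*P(A) / P(B), P(B) = P(B|A)*P(A) + P(B|not A)*P(not A)
P(B|A)*P(A) = 0.605 * 0.415 = 0.251075
P(B|not A)*P(not A) = 0.064 * 0.585 = 0.03744
P(B) = 0.251075 + 0.03744 = 0.288515
P(A|B) = 0.251075 / 0.288515 ≈ 0.87023205

0.870232


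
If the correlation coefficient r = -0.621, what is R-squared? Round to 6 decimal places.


R^2 = r^2 = (-0.621)^2 = 0.385641

0.385641


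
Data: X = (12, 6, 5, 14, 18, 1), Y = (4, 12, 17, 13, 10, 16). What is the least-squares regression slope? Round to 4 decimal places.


b = sum((xi-xbar)(yi-ybar)) / sum((xi-xbar)^2)
n = 6, xbar = 56/6 = 28/3 ≈ 9.333333, ybar = 72/6 = 12
Sxy = sum((xi-xbar)(yi-ybar)) = -89
Sxx = sum((xi-xbar)^2) = 610/3 ≈ 203.333333
b = Sxy / Sxx = -267/610 ≈ -0.437705

-0.4377


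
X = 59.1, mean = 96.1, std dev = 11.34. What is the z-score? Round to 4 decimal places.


z = (X - mu) / sigma
X - mu = 59.1 - 96.1 = -37
z = -37 / 11.34 = -1850/567 ≈ -3.262787

-3.2628


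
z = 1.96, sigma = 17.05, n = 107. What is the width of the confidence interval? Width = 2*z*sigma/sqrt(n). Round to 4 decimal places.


width = 2*z*sigma/sqrt(n)
2*z*sigma = 2 * 1.96 * 17.05 = 66.836
sqrt(107) ≈ 10.344080
width = 66.836 / 10.344080 ≈ 6.461280

6.4613


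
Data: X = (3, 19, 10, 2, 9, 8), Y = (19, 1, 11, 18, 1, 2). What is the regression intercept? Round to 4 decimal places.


a = ybar - b*xbar, where b = sum((xi-xbar)(yi-ybar)) / sum((xi-xbar)^2)
n = 6, xbar = 51/6 = 8.5, ybar = 52/6 = 26/3 ≈ 8.666667
Sxy = sum((xi-xbar)(yi-ybar)) = -195
Sxx = sum((xi-xbar)^2) = 185.5
b = Sxy / Sxx = -390/371 ≈ -1.051213
a = 8.666667 - (-1.051213) * 8.5 = 19591/1113 ≈ 17.601977

17.6020


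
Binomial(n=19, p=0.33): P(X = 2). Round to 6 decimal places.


P = C(n,k) * p^k * (1-p)^(n-k)
C(19,2) = 171
p^k = 0.33^2 = 0.1089
(1-p)^(n-k) = 0.67^17 ≈ 0.001104769
P = 171 * 0.1089 * 0.001104769 ≈ 0.020573

0.020573


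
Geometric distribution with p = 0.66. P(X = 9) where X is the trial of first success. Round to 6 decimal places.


P = (1-p)^(k-1) * p
(1-p)^(k-1) = 0.34^8 ≈ 0.0001785794
P = 0.0001785794 * 0.66 ≈ 0.0001178624

0.000118


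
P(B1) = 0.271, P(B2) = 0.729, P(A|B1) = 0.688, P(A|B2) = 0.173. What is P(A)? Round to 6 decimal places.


P(A) = P(A|B1)*P(B1) + P(A|B2)*P(B2)
P(A|B1)*P(B1) = 0.688 * 0.271 = 0.186448
P(A|B2)*P(B2) = 0.173 * 0.729 = 0.126117
P(A) = 0.186448 + 0.126117 = 0.312565

0.312565


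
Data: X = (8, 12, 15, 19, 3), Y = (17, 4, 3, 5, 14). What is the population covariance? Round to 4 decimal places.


Cov = (1/n)*sum((xi-xbar)(yi-ybar))
n = 5, xbar = 57/5 = 11.4, ybar = 43/5 = 8.6
sum((xi-xbar)(yi-ybar)) = -124.2
Cov = -124.2 / 5 = -24.84

-24.8400


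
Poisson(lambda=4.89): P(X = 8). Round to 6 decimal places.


P = e^(-lam) * lam^k / k!
e^(-4.89) ≈ 0.007521422
lam^k = 4.89^8 ≈ 326942.118934
k! = 8! = 40320
P = 0.007521422 * 326942.118934 / 40320 ≈ 0.060989

0.060989


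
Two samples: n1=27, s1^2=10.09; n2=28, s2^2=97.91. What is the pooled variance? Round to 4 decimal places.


sp^2 = ((n1-1)*s1^2 + (n2-1)*s2^2)/(n1+n2-2)
(n1-1)*s1^2 = 26 * 10.09 = 262.34
(n2-1)*s2^2 = 27 * 97.91 = 2643.57
numerator = 262.34 + 2643.57 = 2905.91
n1+n2-2 = 53
sp^2 = 2905.91 / 53 = 290591/5300 ≈ 54.828491

54.8285


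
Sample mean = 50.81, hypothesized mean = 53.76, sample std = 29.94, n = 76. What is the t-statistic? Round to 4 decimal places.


t = (xbar - mu0) / (s/sqrt(n))
xbar - mu0 = 50.81 - 53.76 = -2.95
sqrt(76) ≈ 8.71779789
s/sqrt(n) = 29.94 / 8.71779789 ≈ 3.43435354
t = -2.95 / 3.43435354 ≈ -0.858968

-0.8590


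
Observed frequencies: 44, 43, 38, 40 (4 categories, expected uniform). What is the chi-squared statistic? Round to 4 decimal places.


chi2 = sum((O-E)^2/E), E = total/4
total = 165, E = 165/4 = 41.25
(44 - 41.25)^2 / 41.25 = 7.5625 / 41.25 = 11/60 ≈ 0.183333
(43 - 41.25)^2 / 41.25 = 3.0625 / 41.25 = 49/660 ≈ 0.074242
(38 - 41.25)^2 / 41.25 = 10.5625 / 41.25 = 169/660 ≈ 0.256061
(40 - 41.25)^2 / 41.25 = 1.5625 / 41.25 = 5/132 ≈ 0.037879
chi2 = 91/165 ≈ 0.551515

0.5515


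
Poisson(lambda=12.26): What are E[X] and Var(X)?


E[X] = Var(X) = lambda = 12.26

12.26, 12.26


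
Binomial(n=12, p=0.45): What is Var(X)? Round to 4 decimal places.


Var = n*p*(1-p) = 12 * 0.45 * 0.55 = 2.97

2.9700


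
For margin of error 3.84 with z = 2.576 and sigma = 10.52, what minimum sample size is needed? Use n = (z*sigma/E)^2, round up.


z*sigma/E = 2.576 * 10.52 / 3.84 = 42343/6000 ≈ 7.057167
(z*sigma/E)^2 ≈ 49.803601
round up: n = 50

50


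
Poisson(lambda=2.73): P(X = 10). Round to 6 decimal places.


P = e^(-lam) * lam^k / k!
e^(-2.73) ≈ 0.06521929
lam^k = 2.73^10 ≈ 22994.632359
k! = 10! = 3628800
P = 0.06521929 * 22994.632359 / 3628800 ≈ 0.000413

0.000413


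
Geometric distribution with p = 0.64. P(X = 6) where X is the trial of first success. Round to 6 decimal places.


P = (1-p)^(k-1) * p
(1-p)^(k-1) = 0.36^5 ≈ 0.006046618
P = 0.006046618 * 0.64 ≈ 0.003869835

0.003870


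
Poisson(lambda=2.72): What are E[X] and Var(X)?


E[X] = Var(X) = lambda = 2.72

2.72, 2.72


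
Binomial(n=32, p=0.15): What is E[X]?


E[X] = n*p = 32 * 0.15 = 4.8

4.8


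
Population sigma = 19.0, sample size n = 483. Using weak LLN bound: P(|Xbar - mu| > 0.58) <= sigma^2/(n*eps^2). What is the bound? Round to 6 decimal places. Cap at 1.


bound = min(1, sigma^2/(n*eps^2))
sigma^2 = 19.0^2 = 361
n*eps^2 = 483 * 0.58^2 = 483 * 0.3364 = 162.4812
sigma^2/(n*eps^2) = 361 / 162.4812 ≈ 2.22179551
this exceeds 1, so the bound is capped at 1

1.000000


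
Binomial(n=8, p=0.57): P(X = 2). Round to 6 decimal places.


P = C(n,k) * p^k * (1-p)^(n-k)
C(8,2) = 28
p^k = 0.57^2 = 0.3249
(1-p)^(n-k) = 0.43^6 ≈ 0.006321363
P = 28 * 0.3249 * 0.006321363 ≈ 0.057507

0.057507


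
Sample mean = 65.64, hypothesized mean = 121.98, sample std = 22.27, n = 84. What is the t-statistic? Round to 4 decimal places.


t = (xbar - mu0) / (s/sqrt(n))
xbar - mu0 = 65.64 - 121.98 = -56.34
sqrt(84) ≈ 9.16515139
s/sqrt(n) = 22.27 / 9.16515139 ≈ 2.42985621
t = -56.34 / 2.42985621 ≈ -23.186557

-23.1866


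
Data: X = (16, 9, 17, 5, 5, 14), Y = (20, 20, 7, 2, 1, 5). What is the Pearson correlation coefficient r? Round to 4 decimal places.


r = sum((xi-xbar)(yi-ybar)) / sqrt(sum((xi-xbar)^2) * sum((yi-ybar)^2))
n = 6, xbar = 66/6 = 11, ybar = 55/6 ≈ 9.166667
Sxy = sum((xi-xbar)(yi-ybar)) = 99
Sxx = sum((xi-xbar)^2) = 146
Syy = sum((yi-ybar)^2) = 2249/6 ≈ 374.833333
sqrt(Sxx*Syy) ≈ 233.935176
r = Sxy / sqrt(Sxx*Syy) = 99 / 233.935176 ≈ 0.423194

0.4232


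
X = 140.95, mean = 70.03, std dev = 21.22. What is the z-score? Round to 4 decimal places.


z = (X - mu) / sigma
X - mu = 140.95 - 70.03 = 70.92
z = 70.92 / 21.22 = 3546/1061 ≈ 3.342130

3.3421


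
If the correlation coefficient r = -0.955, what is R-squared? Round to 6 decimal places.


R^2 = r^2 = (-0.955)^2 = 0.912025

0.912025


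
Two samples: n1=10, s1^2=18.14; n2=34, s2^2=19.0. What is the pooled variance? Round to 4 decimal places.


sp^2 = ((n1-1)*s1^2 + (n2-1)*s2^2)/(n1+n2-2)
(n1-1)*s1^2 = 9 * 18.14 = 163.26
(n2-1)*s2^2 = 33 * 19.0 = 627
numerator = 163.26 + 627 = 790.26
n1+n2-2 = 42
sp^2 = 790.26 / 42 = 13171/700 ≈ 18.815714

18.8157


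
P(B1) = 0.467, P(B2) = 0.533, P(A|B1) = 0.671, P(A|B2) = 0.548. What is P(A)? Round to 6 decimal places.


P(A) = P(A|B1)*P(B1) + P(A|B2)*P(B2)
P(A|B1)*P(B1) = 0.671 * 0.467 = 0.313357
P(A|B2)*P(B2) = 0.548 * 0.533 = 0.292084
P(A) = 0.313357 + 0.292084 = 0.605441

0.605441


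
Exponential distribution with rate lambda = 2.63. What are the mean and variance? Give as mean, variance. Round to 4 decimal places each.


mean = 1/lam, var = 1/lam^2
mean = 1 / 2.63 = 100/263 ≈ 0.380228
lam^2 = 2.63^2 = 6.9169
var = 1 / 6.9169 ≈ 0.144573

0.3802, 0.1446


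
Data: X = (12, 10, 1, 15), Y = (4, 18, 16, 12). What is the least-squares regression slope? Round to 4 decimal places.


b = sum((xi-xbar)(yi-ybar)) / sum((xi-xbar)^2)
n = 4, xbar = 38/4 = 9.5, ybar = 50/4 = 12.5
Sxy = sum((xi-xbar)(yi-ybar)) = -51
Sxx = sum((xi-xbar)^2) = 109
b = Sxy / Sxx = -51/109 ≈ -0.467890

-0.4679


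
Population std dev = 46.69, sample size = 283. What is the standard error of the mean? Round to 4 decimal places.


SE = sigma / sqrt(n)
sqrt(283) ≈ 16.822604
SE = 46.69 / 16.822604 ≈ 2.775432

2.7754


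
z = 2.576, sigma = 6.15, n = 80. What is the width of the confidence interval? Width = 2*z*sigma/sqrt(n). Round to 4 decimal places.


width = 2*z*sigma/sqrt(n)
2*z*sigma = 2 * 2.576 * 6.15 = 31.6848
sqrt(80) ≈ 8.944272
width = 31.6848 / 8.944272 ≈ 3.542468

3.5425


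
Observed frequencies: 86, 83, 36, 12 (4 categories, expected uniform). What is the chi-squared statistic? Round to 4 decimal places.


chi2 = sum((O-E)^2/E), E = total/4
total = 217, E = 217/4 = 54.25
(86 - 54.25)^2 / 54.25 = 1008.0625 / 54.25 = 16129/868 ≈ 18.581797
(83 - 54.25)^2 / 54.25 = 826.5625 / 54.25 = 13225/868 ≈ 15.236175
(36 - 54.25)^2 / 54.25 = 333.0625 / 54.25 = 5329/868 ≈ 6.139401
(12 - 54.25)^2 / 54.25 = 1785.0625 / 54.25 = 28561/868 ≈ 32.904378
chi2 = 15811/217 ≈ 72.861751

72.8618


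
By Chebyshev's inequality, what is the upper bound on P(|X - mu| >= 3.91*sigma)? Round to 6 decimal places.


P <= 1/k^2
k^2 = 3.91^2 = 15.2881
1/k^2 = 1 / 15.2881 ≈ 0.06541035

0.065410


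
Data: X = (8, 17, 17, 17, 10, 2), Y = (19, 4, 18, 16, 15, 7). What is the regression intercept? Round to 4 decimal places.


a = ybar - b*xbar, where b = sum((xi-xbar)(yi-ybar)) / sum((xi-xbar)^2)
n = 6, xbar = 71/6 ≈ 11.833333, ybar = 79/6 ≈ 13.166667
Sxy = sum((xi-xbar)(yi-ybar)) = 163/6 ≈ 27.166667
Sxx = sum((xi-xbar)^2) = 1169/6 ≈ 194.833333
b = Sxy / Sxx = 163/1169 ≈ 0.139435
a = 13.166667 - 0.139435 * 11.833333 = 13463/1169 ≈ 11.516681

11.5167


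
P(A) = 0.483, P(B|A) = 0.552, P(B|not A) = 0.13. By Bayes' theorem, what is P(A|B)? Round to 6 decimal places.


P(A|B) = P(B|A)*P(A) / P(B), P(B) = P(B|A)*P(A) + P(B|not A)*P(not A)
P(B|A)*P(A) = 0.552 * 0.483 = 0.266616
P(B|not A)*P(not A) = 0.13 * 0.517 = 0.06721
P(B) = 0.266616 + 0.06721 = 0.333826
P(A|B) = 0.266616 / 0.333826 ≈ 0.79866757

0.798668


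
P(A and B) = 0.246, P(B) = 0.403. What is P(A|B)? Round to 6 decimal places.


P(A|B) = P(A and B) / P(B) = 0.246 / 0.403 = 246/403 ≈ 0.61042184

0.610422


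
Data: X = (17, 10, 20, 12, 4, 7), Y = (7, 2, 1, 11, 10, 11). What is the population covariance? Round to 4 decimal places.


Cov = (1/n)*sum((xi-xbar)(yi-ybar))
n = 6, xbar = 70/6 = 35/3 ≈ 11.666667, ybar = 42/6 = 7
sum((xi-xbar)(yi-ybar)) = -82
Cov = -82 / 6 = -41/3 ≈ -13.666667

-13.6667


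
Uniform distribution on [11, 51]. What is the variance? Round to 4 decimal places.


Var = (b-a)^2 / 12
(b-a)^2 = (51 - 11)^2 = 1600
Var = 1600/12 ≈ 133.333333

133.3333


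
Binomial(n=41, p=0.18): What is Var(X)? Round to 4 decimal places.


Var = n*p*(1-p) = 41 * 0.18 * 0.82 = 6.0516

6.0516


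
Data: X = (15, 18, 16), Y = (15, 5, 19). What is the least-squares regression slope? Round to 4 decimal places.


b = sum((xi-xbar)(yi-ybar)) / sum((xi-xbar)^2)
n = 3, xbar = 49/3 ≈ 16.333333, ybar = 39/3 = 13
Sxy = sum((xi-xbar)(yi-ybar)) = -18
Sxx = sum((xi-xbar)^2) = 14/3 ≈ 4.666667
b = Sxy / Sxx = -27/7 ≈ -3.857143

-3.8571


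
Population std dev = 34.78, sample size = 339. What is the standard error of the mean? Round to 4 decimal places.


SE = sigma / sqrt(n)
sqrt(339) ≈ 18.411953
SE = 34.78 / 18.411953 ≈ 1.888990

1.8890


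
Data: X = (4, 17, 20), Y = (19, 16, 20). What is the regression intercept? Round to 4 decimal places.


a = ybar - b*xbar, where b = sum((xi-xbar)(yi-ybar)) / sum((xi-xbar)^2)
n = 3, xbar = 41/3 ≈ 13.666667, ybar = 55/3 ≈ 18.333333
Sxy = sum((xi-xbar)(yi-ybar)) = -11/3 ≈ -3.666667
Sxx = sum((xi-xbar)^2) = 434/3 ≈ 144.666667
b = Sxy / Sxx = -11/434 ≈ -0.025346
a = 18.333333 - (-0.025346) * 13.666667 = 8107/434 ≈ 18.679724

18.6797


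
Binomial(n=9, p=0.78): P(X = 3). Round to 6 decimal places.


P = C(n,k) * p^k * (1-p)^(n-k)
C(9,3) = 84
p^k = 0.78^3 = 0.474552
(1-p)^(n-k) = 0.22^6 ≈ 0.0001133799
P = 84 * 0.474552 * 0.0001133799 ≈ 0.004520

0.004520


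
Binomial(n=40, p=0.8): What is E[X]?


E[X] = n*p = 40 * 0.8 = 32

32


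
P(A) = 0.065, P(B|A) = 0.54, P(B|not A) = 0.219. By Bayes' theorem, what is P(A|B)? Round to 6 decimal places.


P(A|B) = P(B|A)*P(A) / P(B), P(B) = P(B|A)*P(A) + P(B|not A)*P(not A)
P(B|A)*P(A) = 0.54 * 0.065 = 0.0351
P(B|not A)*P(not A) = 0.219 * 0.935 = 0.204765
P(B) = 0.0351 + 0.204765 = 0.239865
P(A|B) = 0.0351 / 0.239865 ≈ 0.14633231

0.146332


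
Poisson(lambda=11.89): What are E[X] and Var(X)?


E[X] = Var(X) = lambda = 11.89

11.89, 11.89


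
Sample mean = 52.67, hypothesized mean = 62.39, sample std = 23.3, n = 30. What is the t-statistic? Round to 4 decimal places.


t = (xbar - mu0) / (s/sqrt(n))
xbar - mu0 = 52.67 - 62.39 = -9.72
sqrt(30) ≈ 5.47722558
s/sqrt(n) = 23.3 / 5.47722558 ≈ 4.25397853
t = -9.72 / 4.25397853 ≈ -2.284920

-2.2849


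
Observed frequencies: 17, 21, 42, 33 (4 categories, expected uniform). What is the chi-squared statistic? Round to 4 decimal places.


chi2 = sum((O-E)^2/E), E = total/4
total = 113, E = 113/4 = 28.25
(17 - 28.25)^2 / 28.25 = 126.5625 / 28.25 = 2025/452 ≈ 4.480088
(21 - 28.25)^2 / 28.25 = 52.5625 / 28.25 = 841/452 ≈ 1.860619
(42 - 28.25)^2 / 28.25 = 189.0625 / 28.25 = 3025/452 ≈ 6.692478
(33 - 28.25)^2 / 28.25 = 22.5625 / 28.25 = 361/452 ≈ 0.798673
chi2 = 1563/113 ≈ 13.831858

13.8319


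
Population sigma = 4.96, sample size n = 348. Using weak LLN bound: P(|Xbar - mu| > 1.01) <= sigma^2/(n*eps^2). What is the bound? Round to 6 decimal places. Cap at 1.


bound = min(1, sigma^2/(n*eps^2))
sigma^2 = 4.96^2 = 24.6016
n*eps^2 = 348 * 1.01^2 = 348 * 1.0201 = 354.9948
sigma^2/(n*eps^2) = 24.6016 / 354.9948 ≈ 0.06930130

0.069301


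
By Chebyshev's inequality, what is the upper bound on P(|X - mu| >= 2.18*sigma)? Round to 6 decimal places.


P <= 1/k^2
k^2 = 2.18^2 = 4.7524
1/k^2 = 1 / 4.7524 ≈ 0.21042000

0.210420


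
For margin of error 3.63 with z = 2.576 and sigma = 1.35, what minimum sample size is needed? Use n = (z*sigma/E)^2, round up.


z*sigma/E = 2.576 * 1.35 / 3.63 = 2898/3025 ≈ 0.958017
(z*sigma/E)^2 ≈ 0.917796
round up: n = 1

1


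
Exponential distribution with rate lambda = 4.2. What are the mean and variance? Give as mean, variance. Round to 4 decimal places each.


mean = 1/lam, var = 1/lam^2
mean = 1 / 4.2 = 5/21 ≈ 0.238095
lam^2 = 4.2^2 = 17.64
var = 1 / 17.64 = 25/441 ≈ 0.056689

0.2381, 0.0567


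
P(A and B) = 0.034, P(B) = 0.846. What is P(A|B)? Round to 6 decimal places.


P(A|B) = P(A and B) / P(B) = 0.034 / 0.846 = 17/423 ≈ 0.04018913

0.040189


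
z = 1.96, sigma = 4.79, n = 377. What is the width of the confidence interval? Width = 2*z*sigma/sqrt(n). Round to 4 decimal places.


width = 2*z*sigma/sqrt(n)
2*z*sigma = 2 * 1.96 * 4.79 = 18.7768
sqrt(377) ≈ 19.416488
width = 18.7768 / 19.416488 ≈ 0.967054

0.9671
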